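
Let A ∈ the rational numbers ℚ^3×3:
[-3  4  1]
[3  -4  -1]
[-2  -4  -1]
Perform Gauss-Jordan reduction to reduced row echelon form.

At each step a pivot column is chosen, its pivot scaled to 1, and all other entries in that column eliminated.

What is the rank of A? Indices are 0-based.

[1] R0 /= -3  ⇒  (1, -4/3, -1/3)
     R1 -= 3·R0  ⇒  (0, 0, 0)
     R2 -= -2·R0  ⇒  (0, -20/3, -5/3)
[2] R1 <-> R2
[2] R1 /= -20/3  ⇒  (0, 1, 1/4)
     R0 -= -4/3·R1  ⇒  (1, 0, 0)
column 2 empty below row 2

rank = 2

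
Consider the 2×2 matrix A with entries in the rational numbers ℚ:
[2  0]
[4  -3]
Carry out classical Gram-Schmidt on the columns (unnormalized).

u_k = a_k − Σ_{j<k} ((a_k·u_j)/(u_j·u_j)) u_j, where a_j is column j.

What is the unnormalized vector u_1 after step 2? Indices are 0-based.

Step 1: u_0 = a_0 = (2, 4).
Step 2: u_1 = a_1 − (-3/5)·u_0 = (6/5, -3/5).

u_1 = (6/5, -3/5)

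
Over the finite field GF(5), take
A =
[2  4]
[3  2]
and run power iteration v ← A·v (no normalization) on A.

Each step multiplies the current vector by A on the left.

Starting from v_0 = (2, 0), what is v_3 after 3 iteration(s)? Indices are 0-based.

v_3 = (0, 4)

v_0 = (2, 0).
v_1 = A·v_0 = (4, 1).
v_2 = A·v_1 = (2, 4).
v_3 = A·v_2 = (0, 4).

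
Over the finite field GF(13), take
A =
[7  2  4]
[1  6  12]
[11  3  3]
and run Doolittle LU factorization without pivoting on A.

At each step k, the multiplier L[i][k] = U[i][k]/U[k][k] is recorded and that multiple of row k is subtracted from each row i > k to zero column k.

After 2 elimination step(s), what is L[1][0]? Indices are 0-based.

L[1][0] = 2

k=0: U[0][0]=7
  eliminate (1,0): mult=2, new row 1: (0, 2, 4); set L[1][0]=2
  eliminate (2,0): mult=9, new row 2: (0, 11, 6); set L[2][0]=9
k=1: U[1][1]=2
  eliminate (2,1): mult=12, new row 2: (0, 0, 10); set L[2][1]=12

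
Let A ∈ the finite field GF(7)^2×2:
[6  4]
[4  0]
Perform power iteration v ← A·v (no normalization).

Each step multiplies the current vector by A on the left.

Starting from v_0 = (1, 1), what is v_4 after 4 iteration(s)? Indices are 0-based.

v_0 = (1, 1).
v_1 = A·v_0 = (3, 4).
v_2 = A·v_1 = (6, 5).
v_3 = A·v_2 = (0, 3).
v_4 = A·v_3 = (5, 0).

v_4 = (5, 0)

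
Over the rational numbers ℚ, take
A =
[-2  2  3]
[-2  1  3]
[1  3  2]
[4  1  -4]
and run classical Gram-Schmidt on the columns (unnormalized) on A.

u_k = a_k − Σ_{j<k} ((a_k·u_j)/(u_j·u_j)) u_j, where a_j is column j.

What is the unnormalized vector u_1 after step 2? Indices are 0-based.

Step 1: u_0 = a_0 = (-2, -2, 1, 4).
Step 2: u_1 = a_1 − (1/25)·u_0 = (52/25, 27/25, 74/25, 21/25).

u_1 = (52/25, 27/25, 74/25, 21/25)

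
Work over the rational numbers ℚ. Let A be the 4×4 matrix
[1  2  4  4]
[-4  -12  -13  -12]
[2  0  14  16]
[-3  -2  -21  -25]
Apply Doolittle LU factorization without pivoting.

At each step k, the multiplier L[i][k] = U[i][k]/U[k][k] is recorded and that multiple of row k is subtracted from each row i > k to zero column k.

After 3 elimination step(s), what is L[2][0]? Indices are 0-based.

Step 1: pivot at (0,0) is 1.
  row1 ← row1 − (-4)·row0  ⇒  L[1][0]=-4, U row1=(0, -4, 3, 4)
  row2 ← row2 − (2)·row0  ⇒  L[2][0]=2, U row2=(0, -4, 6, 8)
  row3 ← row3 − (-3)·row0  ⇒  L[3][0]=-3, U row3=(0, 4, -9, -13)
Step 2: pivot at (1,1) is -4.
  row2 ← row2 − (1)·row1  ⇒  L[2][1]=1, U row2=(0, 0, 3, 4)
  row3 ← row3 − (-1)·row1  ⇒  L[3][1]=-1, U row3=(0, 0, -6, -9)
Step 3: pivot at (2,2) is 3.
  row3 ← row3 − (-2)·row2  ⇒  L[3][2]=-2, U row3=(0, 0, 0, -1)

L[2][0] = 2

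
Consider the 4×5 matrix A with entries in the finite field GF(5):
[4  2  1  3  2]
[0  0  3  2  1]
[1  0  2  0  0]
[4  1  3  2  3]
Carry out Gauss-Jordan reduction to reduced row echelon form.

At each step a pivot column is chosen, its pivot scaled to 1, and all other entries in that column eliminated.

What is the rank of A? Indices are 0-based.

rank = 4

step 1: normalize row 0 (÷4) = (1, 3, 4, 2, 3)
  row 2: subtract 1×row0 = (0, 2, 3, 3, 2)
  row 3: subtract 4×row0 = (0, 4, 2, 4, 1)
step 2: exchange rows 1,2
step 2: normalize row 1 (÷2) = (0, 1, 4, 4, 1)
  row 0: subtract 3×row1 = (1, 0, 2, 0, 0)
  row 3: subtract 4×row1 = (0, 0, 1, 3, 2)
step 3: normalize row 2 (÷3) = (0, 0, 1, 4, 2)
  row 0: subtract 2×row2 = (1, 0, 0, 2, 1)
  row 1: subtract 4×row2 = (0, 1, 0, 3, 3)
  row 3: subtract 1×row2 = (0, 0, 0, 4, 0)
step 4: normalize row 3 (÷4) = (0, 0, 0, 1, 0)
  row 0: subtract 2×row3 = (1, 0, 0, 0, 1)
  row 1: subtract 3×row3 = (0, 1, 0, 0, 3)
  row 2: subtract 4×row3 = (0, 0, 1, 0, 2)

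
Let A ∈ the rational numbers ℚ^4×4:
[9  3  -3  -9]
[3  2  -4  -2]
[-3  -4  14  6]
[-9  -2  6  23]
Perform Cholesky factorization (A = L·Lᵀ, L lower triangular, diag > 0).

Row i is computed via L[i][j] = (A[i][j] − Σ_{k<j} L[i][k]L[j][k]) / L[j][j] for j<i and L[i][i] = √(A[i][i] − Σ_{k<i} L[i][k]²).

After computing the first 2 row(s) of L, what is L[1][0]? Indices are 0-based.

L[1][0] = 1

Step 1: L[0][0] = √(9) = 3.
  L[1][0] = (3) / L[0][0] = 1.
Step 2: L[1][1] = √(1) = 1.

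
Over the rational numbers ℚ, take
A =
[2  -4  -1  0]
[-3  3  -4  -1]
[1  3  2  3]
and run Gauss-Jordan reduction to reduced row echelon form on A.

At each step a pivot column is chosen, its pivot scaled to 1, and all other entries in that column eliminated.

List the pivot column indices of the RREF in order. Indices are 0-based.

[1] R0 /= 2  ⇒  (1, -2, -1/2, 0)
     R1 -= -3·R0  ⇒  (0, -3, -11/2, -1)
     R2 -= 1·R0  ⇒  (0, 5, 5/2, 3)
[2] R1 /= -3  ⇒  (0, 1, 11/6, 1/3)
     R0 -= -2·R1  ⇒  (1, 0, 19/6, 2/3)
     R2 -= 5·R1  ⇒  (0, 0, -20/3, 4/3)
[3] R2 /= -20/3  ⇒  (0, 0, 1, -1/5)
     R0 -= 19/6·R2  ⇒  (1, 0, 0, 13/10)
     R1 -= 11/6·R2  ⇒  (0, 1, 0, 7/10)

pivot columns: 0, 1, 2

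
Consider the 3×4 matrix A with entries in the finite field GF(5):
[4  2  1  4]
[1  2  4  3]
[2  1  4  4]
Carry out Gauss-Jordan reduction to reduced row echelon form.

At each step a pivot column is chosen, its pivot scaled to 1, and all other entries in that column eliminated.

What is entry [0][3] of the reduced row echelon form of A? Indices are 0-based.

M[0][3] = 4

pivot(0,0)=4: scale R0 → (1, 3, 4, 1)
  clear (1,0): R1 −= (1)R0 → (0, 4, 0, 2)
  clear (2,0): R2 −= (2)R0 → (0, 0, 1, 2)
pivot(1,1)=4: scale R1 → (0, 1, 0, 3)
  clear (0,1): R0 −= (3)R1 → (1, 0, 4, 2)
pivot(2,2)=1: scale R2 → (0, 0, 1, 2)
  clear (0,2): R0 −= (4)R2 → (1, 0, 0, 4)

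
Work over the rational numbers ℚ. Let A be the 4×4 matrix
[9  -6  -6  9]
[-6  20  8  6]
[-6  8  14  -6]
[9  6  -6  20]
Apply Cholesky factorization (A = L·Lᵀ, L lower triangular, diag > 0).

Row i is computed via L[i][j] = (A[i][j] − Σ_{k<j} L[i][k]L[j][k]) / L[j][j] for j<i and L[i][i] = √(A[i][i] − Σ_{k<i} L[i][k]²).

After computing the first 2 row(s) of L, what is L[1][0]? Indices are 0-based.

Step 1: L[0][0] = √(9) = 3.
  L[1][0] = (-6) / L[0][0] = -2.
Step 2: L[1][1] = √(16) = 4.

L[1][0] = -2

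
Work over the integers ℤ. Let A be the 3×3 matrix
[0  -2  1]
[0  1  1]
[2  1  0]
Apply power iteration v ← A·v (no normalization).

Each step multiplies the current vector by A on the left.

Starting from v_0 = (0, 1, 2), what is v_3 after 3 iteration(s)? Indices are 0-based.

v_0 = (0, 1, 2).
v_1 = A·v_0 = (0, 3, 1).
v_2 = A·v_1 = (-5, 4, 3).
v_3 = A·v_2 = (-5, 7, -6).

v_3 = (-5, 7, -6)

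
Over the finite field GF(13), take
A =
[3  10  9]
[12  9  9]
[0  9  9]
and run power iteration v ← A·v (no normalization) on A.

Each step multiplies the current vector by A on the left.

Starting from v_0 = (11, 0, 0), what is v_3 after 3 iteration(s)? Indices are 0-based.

v_3 = (5, 12, 1)

v_0 = (11, 0, 0).
v_1 = A·v_0 = (7, 2, 0).
v_2 = A·v_1 = (2, 11, 5).
v_3 = A·v_2 = (5, 12, 1).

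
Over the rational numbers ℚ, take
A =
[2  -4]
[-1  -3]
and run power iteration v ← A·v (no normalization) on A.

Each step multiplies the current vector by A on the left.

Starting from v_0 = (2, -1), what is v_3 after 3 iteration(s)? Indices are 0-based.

v_3 = (68, 21)

v_0 = (2, -1).
v_1 = A·v_0 = (8, 1).
v_2 = A·v_1 = (12, -11).
v_3 = A·v_2 = (68, 21).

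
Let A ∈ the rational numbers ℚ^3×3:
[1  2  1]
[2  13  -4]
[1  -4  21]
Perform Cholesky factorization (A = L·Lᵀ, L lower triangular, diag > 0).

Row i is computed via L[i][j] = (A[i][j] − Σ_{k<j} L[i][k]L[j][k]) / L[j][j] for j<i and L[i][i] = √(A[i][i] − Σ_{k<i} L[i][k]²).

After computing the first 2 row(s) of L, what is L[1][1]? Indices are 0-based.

Step 1: L[0][0] = √(1) = 1.
  L[1][0] = (2) / L[0][0] = 2.
Step 2: L[1][1] = √(9) = 3.

L[1][1] = 3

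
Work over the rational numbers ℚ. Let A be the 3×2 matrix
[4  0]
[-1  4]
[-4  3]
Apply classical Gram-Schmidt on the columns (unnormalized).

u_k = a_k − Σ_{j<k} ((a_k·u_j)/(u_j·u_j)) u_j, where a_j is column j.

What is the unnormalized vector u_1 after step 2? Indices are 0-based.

Step 1: u_0 = a_0 = (4, -1, -4).
Step 2: u_1 = a_1 − (-16/33)·u_0 = (64/33, 116/33, 35/33).

u_1 = (64/33, 116/33, 35/33)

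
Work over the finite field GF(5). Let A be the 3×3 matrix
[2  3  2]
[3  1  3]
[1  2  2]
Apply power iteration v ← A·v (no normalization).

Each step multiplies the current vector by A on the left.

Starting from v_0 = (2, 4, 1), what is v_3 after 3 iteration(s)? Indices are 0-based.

v_3 = (3, 4, 1)

v_0 = (2, 4, 1).
v_1 = A·v_0 = (3, 3, 2).
v_2 = A·v_1 = (4, 3, 3).
v_3 = A·v_2 = (3, 4, 1).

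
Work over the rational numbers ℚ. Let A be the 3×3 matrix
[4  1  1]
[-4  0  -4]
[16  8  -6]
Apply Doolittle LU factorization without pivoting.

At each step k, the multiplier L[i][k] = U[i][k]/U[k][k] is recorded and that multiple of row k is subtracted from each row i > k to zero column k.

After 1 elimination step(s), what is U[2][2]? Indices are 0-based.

[col 0] pivot 4
  R1 -= -1*R0 → (0, 1, -3)  (L[1][0] := -1)
  R2 -= 4*R0 → (0, 4, -10)  (L[2][0] := 4)

U[2][2] = -10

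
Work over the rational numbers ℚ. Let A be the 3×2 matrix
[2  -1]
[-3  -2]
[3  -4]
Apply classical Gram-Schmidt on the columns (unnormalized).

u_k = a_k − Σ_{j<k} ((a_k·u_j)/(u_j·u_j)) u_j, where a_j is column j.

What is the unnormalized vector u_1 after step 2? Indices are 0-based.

Step 1: u_0 = a_0 = (2, -3, 3).
Step 2: u_1 = a_1 − (-4/11)·u_0 = (-3/11, -34/11, -32/11).

u_1 = (-3/11, -34/11, -32/11)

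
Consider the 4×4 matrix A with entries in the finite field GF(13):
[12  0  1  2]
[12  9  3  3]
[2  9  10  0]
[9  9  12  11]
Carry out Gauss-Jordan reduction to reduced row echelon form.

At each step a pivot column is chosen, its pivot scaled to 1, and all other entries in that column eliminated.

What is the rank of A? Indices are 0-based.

pivot(0,0)=12: scale R0 → (1, 0, 12, 11)
  clear (1,0): R1 −= (12)R0 → (0, 9, 2, 1)
  clear (2,0): R2 −= (2)R0 → (0, 9, 12, 4)
  clear (3,0): R3 −= (9)R0 → (0, 9, 8, 3)
pivot(1,1)=9: scale R1 → (0, 1, 6, 3)
  clear (2,1): R2 −= (9)R1 → (0, 0, 10, 3)
  clear (3,1): R3 −= (9)R1 → (0, 0, 6, 2)
pivot(2,2)=10: scale R2 → (0, 0, 1, 12)
  clear (0,2): R0 −= (12)R2 → (1, 0, 0, 10)
  clear (1,2): R1 −= (6)R2 → (0, 1, 0, 9)
  clear (3,2): R3 −= (6)R2 → (0, 0, 0, 8)
pivot(3,3)=8: scale R3 → (0, 0, 0, 1)
  clear (0,3): R0 −= (10)R3 → (1, 0, 0, 0)
  clear (1,3): R1 −= (9)R3 → (0, 1, 0, 0)
  clear (2,3): R2 −= (12)R3 → (0, 0, 1, 0)

rank = 4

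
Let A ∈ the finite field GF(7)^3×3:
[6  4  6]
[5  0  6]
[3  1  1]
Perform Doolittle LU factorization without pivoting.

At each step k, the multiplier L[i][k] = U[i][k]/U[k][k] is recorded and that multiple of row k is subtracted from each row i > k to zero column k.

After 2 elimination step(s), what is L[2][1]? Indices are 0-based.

k=0: U[0][0]=6
  eliminate (1,0): mult=2, new row 1: (0, 6, 1); set L[1][0]=2
  eliminate (2,0): mult=4, new row 2: (0, 6, 5); set L[2][0]=4
k=1: U[1][1]=6
  eliminate (2,1): mult=1, new row 2: (0, 0, 4); set L[2][1]=1

L[2][1] = 1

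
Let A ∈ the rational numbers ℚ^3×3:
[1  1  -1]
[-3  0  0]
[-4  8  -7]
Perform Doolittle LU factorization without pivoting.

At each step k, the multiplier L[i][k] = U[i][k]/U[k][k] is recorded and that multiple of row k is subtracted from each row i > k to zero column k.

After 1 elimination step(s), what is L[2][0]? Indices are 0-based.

L[2][0] = -4

Step 1: pivot at (0,0) is 1.
  row1 ← row1 − (-3)·row0  ⇒  L[1][0]=-3, U row1=(0, 3, -3)
  row2 ← row2 − (-4)·row0  ⇒  L[2][0]=-4, U row2=(0, 12, -11)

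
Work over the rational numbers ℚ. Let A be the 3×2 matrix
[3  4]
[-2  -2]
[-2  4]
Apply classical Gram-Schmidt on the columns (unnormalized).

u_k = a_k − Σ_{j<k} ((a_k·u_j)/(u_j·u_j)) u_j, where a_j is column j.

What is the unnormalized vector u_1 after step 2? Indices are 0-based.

Step 1: u_0 = a_0 = (3, -2, -2).
Step 2: u_1 = a_1 − (8/17)·u_0 = (44/17, -18/17, 84/17).

u_1 = (44/17, -18/17, 84/17)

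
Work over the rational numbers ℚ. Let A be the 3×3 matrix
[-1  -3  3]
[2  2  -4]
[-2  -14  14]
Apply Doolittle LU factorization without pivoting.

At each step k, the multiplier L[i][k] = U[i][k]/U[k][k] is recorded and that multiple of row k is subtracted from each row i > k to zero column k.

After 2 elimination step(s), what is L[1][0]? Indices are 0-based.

[col 0] pivot -1
  R1 -= -2*R0 → (0, -4, 2)  (L[1][0] := -2)
  R2 -= 2*R0 → (0, -8, 8)  (L[2][0] := 2)
[col 1] pivot -4
  R2 -= 2*R1 → (0, 0, 4)  (L[2][1] := 2)

L[1][0] = -2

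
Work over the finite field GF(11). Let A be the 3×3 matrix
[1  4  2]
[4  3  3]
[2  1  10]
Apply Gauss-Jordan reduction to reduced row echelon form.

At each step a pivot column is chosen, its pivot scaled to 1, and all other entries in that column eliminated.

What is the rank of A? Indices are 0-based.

[1] R0 /= 1  ⇒  (1, 4, 2)
     R1 -= 4·R0  ⇒  (0, 9, 6)
     R2 -= 2·R0  ⇒  (0, 4, 6)
[2] R1 /= 9  ⇒  (0, 1, 8)
     R0 -= 4·R1  ⇒  (1, 0, 3)
     R2 -= 4·R1  ⇒  (0, 0, 7)
[3] R2 /= 7  ⇒  (0, 0, 1)
     R0 -= 3·R2  ⇒  (1, 0, 0)
     R1 -= 8·R2  ⇒  (0, 1, 0)

rank = 3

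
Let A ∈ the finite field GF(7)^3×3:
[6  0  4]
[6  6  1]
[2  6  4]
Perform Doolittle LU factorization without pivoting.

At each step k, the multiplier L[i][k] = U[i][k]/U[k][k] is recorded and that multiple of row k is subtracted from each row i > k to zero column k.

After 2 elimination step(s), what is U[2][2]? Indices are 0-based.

U[2][2] = 1

k=0: U[0][0]=6
  eliminate (1,0): mult=1, new row 1: (0, 6, 4); set L[1][0]=1
  eliminate (2,0): mult=5, new row 2: (0, 6, 5); set L[2][0]=5
k=1: U[1][1]=6
  eliminate (2,1): mult=1, new row 2: (0, 0, 1); set L[2][1]=1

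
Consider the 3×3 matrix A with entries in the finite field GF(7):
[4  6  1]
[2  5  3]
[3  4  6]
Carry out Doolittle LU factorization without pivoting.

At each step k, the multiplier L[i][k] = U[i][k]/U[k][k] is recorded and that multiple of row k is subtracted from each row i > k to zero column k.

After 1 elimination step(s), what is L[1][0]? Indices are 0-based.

k=0: U[0][0]=4
  eliminate (1,0): mult=4, new row 1: (0, 2, 6); set L[1][0]=4
  eliminate (2,0): mult=6, new row 2: (0, 3, 0); set L[2][0]=6

L[1][0] = 4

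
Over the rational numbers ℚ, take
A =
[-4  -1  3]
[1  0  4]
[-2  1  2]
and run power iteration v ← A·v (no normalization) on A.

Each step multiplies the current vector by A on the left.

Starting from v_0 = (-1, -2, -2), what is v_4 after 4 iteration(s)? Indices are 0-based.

v_0 = (-1, -2, -2).
v_1 = A·v_0 = (0, -9, -4).
v_2 = A·v_1 = (-3, -16, -17).
v_3 = A·v_2 = (-23, -71, -44).
v_4 = A·v_3 = (31, -199, -113).

v_4 = (31, -199, -113)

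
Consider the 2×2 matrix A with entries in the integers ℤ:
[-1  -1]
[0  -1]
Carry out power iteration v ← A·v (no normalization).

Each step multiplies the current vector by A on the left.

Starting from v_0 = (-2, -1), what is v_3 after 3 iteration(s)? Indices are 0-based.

v_0 = (-2, -1).
v_1 = A·v_0 = (3, 1).
v_2 = A·v_1 = (-4, -1).
v_3 = A·v_2 = (5, 1).

v_3 = (5, 1)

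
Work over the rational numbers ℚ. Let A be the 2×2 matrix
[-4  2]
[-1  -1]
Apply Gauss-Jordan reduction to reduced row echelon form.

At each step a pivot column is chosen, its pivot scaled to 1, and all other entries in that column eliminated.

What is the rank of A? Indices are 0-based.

pivot(0,0)=-4: scale R0 → (1, -1/2)
  clear (1,0): R1 −= (-1)R0 → (0, -3/2)
pivot(1,1)=-3/2: scale R1 → (0, 1)
  clear (0,1): R0 −= (-1/2)R1 → (1, 0)

rank = 2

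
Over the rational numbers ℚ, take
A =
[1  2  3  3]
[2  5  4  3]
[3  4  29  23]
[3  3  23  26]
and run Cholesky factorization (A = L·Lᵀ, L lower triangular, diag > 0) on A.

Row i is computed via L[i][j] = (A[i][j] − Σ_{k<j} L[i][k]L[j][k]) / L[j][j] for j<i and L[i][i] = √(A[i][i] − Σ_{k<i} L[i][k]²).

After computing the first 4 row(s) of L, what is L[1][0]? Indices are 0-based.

Step 1: L[0][0] = √(1) = 1.
  L[1][0] = (2) / L[0][0] = 2.
Step 2: L[1][1] = √(1) = 1.
  L[2][0] = (3) / L[0][0] = 3.
  L[2][1] = (-2) / L[1][1] = -2.
Step 3: L[2][2] = √(16) = 4.
  L[3][0] = (3) / L[0][0] = 3.
  L[3][1] = (-3) / L[1][1] = -3.
  L[3][2] = (8) / L[2][2] = 2.
Step 4: L[3][3] = √(4) = 2.

L[1][0] = 2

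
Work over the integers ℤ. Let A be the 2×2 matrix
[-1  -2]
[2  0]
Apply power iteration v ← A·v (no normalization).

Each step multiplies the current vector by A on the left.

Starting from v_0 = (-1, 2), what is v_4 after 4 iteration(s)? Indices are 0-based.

v_0 = (-1, 2).
v_1 = A·v_0 = (-3, -2).
v_2 = A·v_1 = (7, -6).
v_3 = A·v_2 = (5, 14).
v_4 = A·v_3 = (-33, 10).

v_4 = (-33, 10)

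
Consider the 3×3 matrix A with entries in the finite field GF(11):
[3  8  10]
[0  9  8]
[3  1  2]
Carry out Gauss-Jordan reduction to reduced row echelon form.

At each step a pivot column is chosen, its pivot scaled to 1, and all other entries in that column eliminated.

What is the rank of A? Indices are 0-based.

rank = 3

step 1: normalize row 0 (÷3) = (1, 10, 7)
  row 2: subtract 3×row0 = (0, 4, 3)
step 2: normalize row 1 (÷9) = (0, 1, 7)
  row 0: subtract 10×row1 = (1, 0, 3)
  row 2: subtract 4×row1 = (0, 0, 8)
step 3: normalize row 2 (÷8) = (0, 0, 1)
  row 0: subtract 3×row2 = (1, 0, 0)
  row 1: subtract 7×row2 = (0, 1, 0)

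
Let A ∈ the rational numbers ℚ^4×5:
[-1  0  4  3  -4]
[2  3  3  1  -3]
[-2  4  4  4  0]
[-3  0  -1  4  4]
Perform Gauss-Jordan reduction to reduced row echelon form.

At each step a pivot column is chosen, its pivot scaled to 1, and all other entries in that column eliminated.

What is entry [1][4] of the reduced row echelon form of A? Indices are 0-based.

step 1: normalize row 0 (÷-1) = (1, 0, -4, -3, 4)
  row 1: subtract 2×row0 = (0, 3, 11, 7, -11)
  row 2: subtract -2×row0 = (0, 4, -4, -2, 8)
  row 3: subtract -3×row0 = (0, 0, -13, -5, 16)
step 2: normalize row 1 (÷3) = (0, 1, 11/3, 7/3, -11/3)
  row 2: subtract 4×row1 = (0, 0, -56/3, -34/3, 68/3)
step 3: normalize row 2 (÷-56/3) = (0, 0, 1, 17/28, -17/14)
  row 0: subtract -4×row2 = (1, 0, 0, -4/7, -6/7)
  row 1: subtract 11/3×row2 = (0, 1, 0, 3/28, 11/14)
  row 3: subtract -13×row2 = (0, 0, 0, 81/28, 3/14)
step 4: normalize row 3 (÷81/28) = (0, 0, 0, 1, 2/27)
  row 0: subtract -4/7×row3 = (1, 0, 0, 0, -22/27)
  row 1: subtract 3/28×row3 = (0, 1, 0, 0, 7/9)
  row 2: subtract 17/28×row3 = (0, 0, 1, 0, -34/27)

M[1][4] = 7/9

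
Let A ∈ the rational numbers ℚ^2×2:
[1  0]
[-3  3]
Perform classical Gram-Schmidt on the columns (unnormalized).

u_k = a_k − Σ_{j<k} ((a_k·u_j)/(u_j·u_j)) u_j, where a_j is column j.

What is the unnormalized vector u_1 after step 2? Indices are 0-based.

u_1 = (9/10, 3/10)

Step 1: u_0 = a_0 = (1, -3).
Step 2: u_1 = a_1 − (-9/10)·u_0 = (9/10, 3/10).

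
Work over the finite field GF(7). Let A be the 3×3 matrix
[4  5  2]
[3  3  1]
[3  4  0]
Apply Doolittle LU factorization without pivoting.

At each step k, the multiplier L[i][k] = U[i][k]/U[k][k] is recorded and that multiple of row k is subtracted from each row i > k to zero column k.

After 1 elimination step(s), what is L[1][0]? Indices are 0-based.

L[1][0] = 6

Step 1: pivot at (0,0) is 4.
  row1 ← row1 − (6)·row0  ⇒  L[1][0]=6, U row1=(0, 1, 3)
  row2 ← row2 − (6)·row0  ⇒  L[2][0]=6, U row2=(0, 2, 2)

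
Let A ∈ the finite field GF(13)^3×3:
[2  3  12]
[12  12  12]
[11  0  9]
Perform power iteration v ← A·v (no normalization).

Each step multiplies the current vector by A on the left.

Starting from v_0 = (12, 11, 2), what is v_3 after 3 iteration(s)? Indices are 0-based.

v_3 = (5, 4, 2)

v_0 = (12, 11, 2).
v_1 = A·v_0 = (3, 1, 7).
v_2 = A·v_1 = (2, 2, 5).
v_3 = A·v_2 = (5, 4, 2).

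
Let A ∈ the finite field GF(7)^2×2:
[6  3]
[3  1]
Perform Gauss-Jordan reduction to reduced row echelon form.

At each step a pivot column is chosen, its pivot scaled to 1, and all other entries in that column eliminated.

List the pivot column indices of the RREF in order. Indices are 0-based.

pivot columns: 0, 1

pivot(0,0)=6: scale R0 → (1, 4)
  clear (1,0): R1 −= (3)R0 → (0, 3)
pivot(1,1)=3: scale R1 → (0, 1)
  clear (0,1): R0 −= (4)R1 → (1, 0)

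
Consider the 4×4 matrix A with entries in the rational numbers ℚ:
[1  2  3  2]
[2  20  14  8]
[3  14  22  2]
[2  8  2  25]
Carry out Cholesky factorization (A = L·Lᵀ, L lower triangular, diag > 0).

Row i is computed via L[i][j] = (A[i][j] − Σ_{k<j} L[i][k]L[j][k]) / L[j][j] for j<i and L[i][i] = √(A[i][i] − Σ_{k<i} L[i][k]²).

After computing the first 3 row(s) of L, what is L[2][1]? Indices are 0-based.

L[2][1] = 2

Step 1: L[0][0] = √(1) = 1.
  L[1][0] = (2) / L[0][0] = 2.
Step 2: L[1][1] = √(16) = 4.
  L[2][0] = (3) / L[0][0] = 3.
  L[2][1] = (8) / L[1][1] = 2.
Step 3: L[2][2] = √(9) = 3.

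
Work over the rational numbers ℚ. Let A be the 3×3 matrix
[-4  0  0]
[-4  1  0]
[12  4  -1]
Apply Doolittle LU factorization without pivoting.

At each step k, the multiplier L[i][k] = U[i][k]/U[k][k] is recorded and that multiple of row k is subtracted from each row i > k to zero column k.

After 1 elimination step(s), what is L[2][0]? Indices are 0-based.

[col 0] pivot -4
  R1 -= 1*R0 → (0, 1, 0)  (L[1][0] := 1)
  R2 -= -3*R0 → (0, 4, -1)  (L[2][0] := -3)

L[2][0] = -3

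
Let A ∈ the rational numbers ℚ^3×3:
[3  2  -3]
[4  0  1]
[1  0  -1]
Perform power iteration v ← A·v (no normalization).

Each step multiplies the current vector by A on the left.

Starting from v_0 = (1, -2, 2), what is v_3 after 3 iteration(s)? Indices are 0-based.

v_3 = (-58, -30, 0)

v_0 = (1, -2, 2).
v_1 = A·v_0 = (-7, 6, -1).
v_2 = A·v_1 = (-6, -29, -6).
v_3 = A·v_2 = (-58, -30, 0).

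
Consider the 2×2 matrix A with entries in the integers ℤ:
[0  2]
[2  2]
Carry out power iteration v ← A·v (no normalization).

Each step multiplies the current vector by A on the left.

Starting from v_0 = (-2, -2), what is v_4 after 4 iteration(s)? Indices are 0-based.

v_0 = (-2, -2).
v_1 = A·v_0 = (-4, -8).
v_2 = A·v_1 = (-16, -24).
v_3 = A·v_2 = (-48, -80).
v_4 = A·v_3 = (-160, -256).

v_4 = (-160, -256)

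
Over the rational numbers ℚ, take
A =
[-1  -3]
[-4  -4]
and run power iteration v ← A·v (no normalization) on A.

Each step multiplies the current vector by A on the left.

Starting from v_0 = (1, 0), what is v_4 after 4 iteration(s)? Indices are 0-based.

v_4 = (469, 820)

v_0 = (1, 0).
v_1 = A·v_0 = (-1, -4).
v_2 = A·v_1 = (13, 20).
v_3 = A·v_2 = (-73, -132).
v_4 = A·v_3 = (469, 820).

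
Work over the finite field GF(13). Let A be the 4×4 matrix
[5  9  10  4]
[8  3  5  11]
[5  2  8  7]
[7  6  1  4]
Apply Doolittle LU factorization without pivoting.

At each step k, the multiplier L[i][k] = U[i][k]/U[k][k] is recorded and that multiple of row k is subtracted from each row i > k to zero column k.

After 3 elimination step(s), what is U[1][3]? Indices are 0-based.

U[1][3] = 2

[col 0] pivot 5
  R1 -= 12*R0 → (0, 12, 2, 2)  (L[1][0] := 12)
  R2 -= 1*R0 → (0, 6, 11, 3)  (L[2][0] := 1)
  R3 -= 4*R0 → (0, 9, 0, 1)  (L[3][0] := 4)
[col 1] pivot 12
  R2 -= 7*R1 → (0, 0, 10, 2)  (L[2][1] := 7)
  R3 -= 4*R1 → (0, 0, 5, 6)  (L[3][1] := 4)
[col 2] pivot 10
  R3 -= 7*R2 → (0, 0, 0, 5)  (L[3][2] := 7)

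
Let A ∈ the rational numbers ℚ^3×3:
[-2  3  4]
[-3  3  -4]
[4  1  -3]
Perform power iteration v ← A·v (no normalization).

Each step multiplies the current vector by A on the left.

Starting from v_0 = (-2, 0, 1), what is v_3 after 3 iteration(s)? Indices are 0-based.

v_0 = (-2, 0, 1).
v_1 = A·v_0 = (8, 2, -11).
v_2 = A·v_1 = (-54, 26, 67).
v_3 = A·v_2 = (454, -28, -391).

v_3 = (454, -28, -391)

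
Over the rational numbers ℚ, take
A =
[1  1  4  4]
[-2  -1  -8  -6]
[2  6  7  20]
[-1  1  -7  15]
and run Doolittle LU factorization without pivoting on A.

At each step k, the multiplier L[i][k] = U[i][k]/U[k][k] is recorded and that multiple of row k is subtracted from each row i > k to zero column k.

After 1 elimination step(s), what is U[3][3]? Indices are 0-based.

U[3][3] = 19

[col 0] pivot 1
  R1 -= -2*R0 → (0, 1, 0, 2)  (L[1][0] := -2)
  R2 -= 2*R0 → (0, 4, -1, 12)  (L[2][0] := 2)
  R3 -= -1*R0 → (0, 2, -3, 19)  (L[3][0] := -1)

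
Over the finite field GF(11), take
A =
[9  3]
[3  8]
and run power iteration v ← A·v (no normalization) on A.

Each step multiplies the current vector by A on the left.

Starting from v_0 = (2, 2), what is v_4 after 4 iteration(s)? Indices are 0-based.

v_4 = (1, 3)

v_0 = (2, 2).
v_1 = A·v_0 = (2, 0).
v_2 = A·v_1 = (7, 6).
v_3 = A·v_2 = (4, 3).
v_4 = A·v_3 = (1, 3).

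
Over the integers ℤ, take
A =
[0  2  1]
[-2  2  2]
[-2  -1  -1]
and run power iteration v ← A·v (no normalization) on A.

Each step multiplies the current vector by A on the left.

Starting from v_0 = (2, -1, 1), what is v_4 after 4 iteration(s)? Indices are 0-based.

v_0 = (2, -1, 1).
v_1 = A·v_0 = (-1, -4, -4).
v_2 = A·v_1 = (-12, -14, 10).
v_3 = A·v_2 = (-18, 16, 28).
v_4 = A·v_3 = (60, 124, -8).

v_4 = (60, 124, -8)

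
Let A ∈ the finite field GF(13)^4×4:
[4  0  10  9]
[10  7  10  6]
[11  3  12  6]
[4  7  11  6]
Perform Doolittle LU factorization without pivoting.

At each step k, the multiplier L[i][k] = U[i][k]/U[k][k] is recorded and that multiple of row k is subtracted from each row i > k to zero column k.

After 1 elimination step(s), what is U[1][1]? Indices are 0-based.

U[1][1] = 7

[col 0] pivot 4
  R1 -= 9*R0 → (0, 7, 11, 3)  (L[1][0] := 9)
  R2 -= 6*R0 → (0, 3, 4, 4)  (L[2][0] := 6)
  R3 -= 1*R0 → (0, 7, 1, 10)  (L[3][0] := 1)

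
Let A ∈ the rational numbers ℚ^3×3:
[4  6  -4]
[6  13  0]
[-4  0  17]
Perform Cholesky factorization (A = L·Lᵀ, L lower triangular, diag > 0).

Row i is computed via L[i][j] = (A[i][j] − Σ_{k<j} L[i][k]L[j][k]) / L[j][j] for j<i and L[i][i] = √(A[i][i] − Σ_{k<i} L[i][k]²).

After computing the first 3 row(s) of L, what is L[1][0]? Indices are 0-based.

L[1][0] = 3

Step 1: L[0][0] = √(4) = 2.
  L[1][0] = (6) / L[0][0] = 3.
Step 2: L[1][1] = √(4) = 2.
  L[2][0] = (-4) / L[0][0] = -2.
  L[2][1] = (6) / L[1][1] = 3.
Step 3: L[2][2] = √(4) = 2.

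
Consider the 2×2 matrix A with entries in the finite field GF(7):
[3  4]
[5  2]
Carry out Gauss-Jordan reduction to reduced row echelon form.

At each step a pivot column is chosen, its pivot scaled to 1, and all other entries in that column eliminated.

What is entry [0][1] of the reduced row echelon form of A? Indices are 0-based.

M[0][1] = 6

[1] R0 /= 3  ⇒  (1, 6)
     R1 -= 5·R0  ⇒  (0, 0)
column 1 empty below row 1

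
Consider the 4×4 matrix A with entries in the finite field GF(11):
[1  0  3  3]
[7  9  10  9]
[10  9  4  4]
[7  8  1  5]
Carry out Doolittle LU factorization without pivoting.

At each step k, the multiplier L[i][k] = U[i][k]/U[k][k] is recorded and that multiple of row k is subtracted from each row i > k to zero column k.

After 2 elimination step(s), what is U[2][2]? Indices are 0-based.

U[2][2] = 7

Step 1: pivot at (0,0) is 1.
  row1 ← row1 − (7)·row0  ⇒  L[1][0]=7, U row1=(0, 9, 0, 10)
  row2 ← row2 − (10)·row0  ⇒  L[2][0]=10, U row2=(0, 9, 7, 7)
  row3 ← row3 − (7)·row0  ⇒  L[3][0]=7, U row3=(0, 8, 2, 6)
Step 2: pivot at (1,1) is 9.
  row2 ← row2 − (1)·row1  ⇒  L[2][1]=1, U row2=(0, 0, 7, 8)
  row3 ← row3 − (7)·row1  ⇒  L[3][1]=7, U row3=(0, 0, 2, 2)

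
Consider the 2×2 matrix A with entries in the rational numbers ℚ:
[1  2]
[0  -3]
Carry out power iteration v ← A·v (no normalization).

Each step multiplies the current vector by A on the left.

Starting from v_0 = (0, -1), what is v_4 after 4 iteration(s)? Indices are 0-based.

v_4 = (40, -81)

v_0 = (0, -1).
v_1 = A·v_0 = (-2, 3).
v_2 = A·v_1 = (4, -9).
v_3 = A·v_2 = (-14, 27).
v_4 = A·v_3 = (40, -81).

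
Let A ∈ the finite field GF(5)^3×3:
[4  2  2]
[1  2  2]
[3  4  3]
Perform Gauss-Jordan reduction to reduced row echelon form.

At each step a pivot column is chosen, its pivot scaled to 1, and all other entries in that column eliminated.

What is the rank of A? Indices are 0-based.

rank = 3

[1] R0 /= 4  ⇒  (1, 3, 3)
     R1 -= 1·R0  ⇒  (0, 4, 4)
     R2 -= 3·R0  ⇒  (0, 0, 4)
[2] R1 /= 4  ⇒  (0, 1, 1)
     R0 -= 3·R1  ⇒  (1, 0, 0)
[3] R2 /= 4  ⇒  (0, 0, 1)
     R1 -= 1·R2  ⇒  (0, 1, 0)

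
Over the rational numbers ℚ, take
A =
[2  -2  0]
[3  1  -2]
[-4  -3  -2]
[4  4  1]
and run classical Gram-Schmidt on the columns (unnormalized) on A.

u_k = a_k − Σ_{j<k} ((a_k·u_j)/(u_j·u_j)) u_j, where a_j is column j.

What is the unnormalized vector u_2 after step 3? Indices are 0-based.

Step 1: u_0 = a_0 = (2, 3, -4, 4).
Step 2: u_1 = a_1 − (3/5)·u_0 = (-16/5, -4/5, -3/5, 8/5).
Step 3: u_2 = a_2 − (2/15)·u_0 − (22/69)·u_1 = (52/69, -148/69, -88/69, -1/23).

u_2 = (52/69, -148/69, -88/69, -1/23)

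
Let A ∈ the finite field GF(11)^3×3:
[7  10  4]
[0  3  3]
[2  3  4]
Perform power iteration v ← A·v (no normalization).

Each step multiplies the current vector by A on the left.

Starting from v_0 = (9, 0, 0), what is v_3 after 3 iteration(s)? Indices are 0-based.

v_3 = (6, 8, 0)

v_0 = (9, 0, 0).
v_1 = A·v_0 = (8, 0, 7).
v_2 = A·v_1 = (7, 10, 0).
v_3 = A·v_2 = (6, 8, 0).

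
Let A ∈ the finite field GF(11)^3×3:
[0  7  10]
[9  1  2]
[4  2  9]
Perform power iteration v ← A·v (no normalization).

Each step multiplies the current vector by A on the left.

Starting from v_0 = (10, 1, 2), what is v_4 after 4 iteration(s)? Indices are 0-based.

v_0 = (10, 1, 2).
v_1 = A·v_0 = (5, 7, 5).
v_2 = A·v_1 = (0, 7, 2).
v_3 = A·v_2 = (3, 0, 10).
v_4 = A·v_3 = (1, 3, 3).

v_4 = (1, 3, 3)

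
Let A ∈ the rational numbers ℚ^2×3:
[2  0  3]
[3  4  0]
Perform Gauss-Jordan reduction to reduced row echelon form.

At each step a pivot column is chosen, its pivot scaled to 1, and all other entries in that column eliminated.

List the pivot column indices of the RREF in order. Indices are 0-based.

pivot columns: 0, 1

step 1: normalize row 0 (÷2) = (1, 0, 3/2)
  row 1: subtract 3×row0 = (0, 4, -9/2)
step 2: normalize row 1 (÷4) = (0, 1, -9/8)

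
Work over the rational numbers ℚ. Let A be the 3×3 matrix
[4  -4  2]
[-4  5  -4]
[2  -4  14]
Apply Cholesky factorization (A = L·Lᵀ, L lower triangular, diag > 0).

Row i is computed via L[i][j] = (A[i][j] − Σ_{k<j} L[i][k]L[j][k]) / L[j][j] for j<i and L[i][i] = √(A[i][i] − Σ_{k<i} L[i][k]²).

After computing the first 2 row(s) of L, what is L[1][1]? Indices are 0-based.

L[1][1] = 1

Step 1: L[0][0] = √(4) = 2.
  L[1][0] = (-4) / L[0][0] = -2.
Step 2: L[1][1] = √(1) = 1.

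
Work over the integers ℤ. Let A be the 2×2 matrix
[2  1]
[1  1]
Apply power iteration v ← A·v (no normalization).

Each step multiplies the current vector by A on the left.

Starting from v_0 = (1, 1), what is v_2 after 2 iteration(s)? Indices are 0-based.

v_0 = (1, 1).
v_1 = A·v_0 = (3, 2).
v_2 = A·v_1 = (8, 5).

v_2 = (8, 5)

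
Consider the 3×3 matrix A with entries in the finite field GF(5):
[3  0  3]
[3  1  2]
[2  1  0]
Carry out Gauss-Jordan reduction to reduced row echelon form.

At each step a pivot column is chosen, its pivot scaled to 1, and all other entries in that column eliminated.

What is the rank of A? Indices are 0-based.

pivot(0,0)=3: scale R0 → (1, 0, 1)
  clear (1,0): R1 −= (3)R0 → (0, 1, 4)
  clear (2,0): R2 −= (2)R0 → (0, 1, 3)
pivot(1,1)=1: scale R1 → (0, 1, 4)
  clear (2,1): R2 −= (1)R1 → (0, 0, 4)
pivot(2,2)=4: scale R2 → (0, 0, 1)
  clear (0,2): R0 −= (1)R2 → (1, 0, 0)
  clear (1,2): R1 −= (4)R2 → (0, 1, 0)

rank = 3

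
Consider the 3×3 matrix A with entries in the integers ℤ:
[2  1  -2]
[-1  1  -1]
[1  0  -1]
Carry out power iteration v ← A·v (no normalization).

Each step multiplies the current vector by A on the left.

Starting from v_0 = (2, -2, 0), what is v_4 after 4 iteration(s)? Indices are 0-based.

v_0 = (2, -2, 0).
v_1 = A·v_0 = (2, -4, 2).
v_2 = A·v_1 = (-4, -8, 0).
v_3 = A·v_2 = (-16, -4, -4).
v_4 = A·v_3 = (-28, 16, -12).

v_4 = (-28, 16, -12)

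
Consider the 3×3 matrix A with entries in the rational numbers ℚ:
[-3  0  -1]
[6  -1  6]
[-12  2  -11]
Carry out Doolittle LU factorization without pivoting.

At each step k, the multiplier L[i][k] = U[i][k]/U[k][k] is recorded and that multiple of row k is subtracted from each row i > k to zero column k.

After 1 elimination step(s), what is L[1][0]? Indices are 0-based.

Step 1: pivot at (0,0) is -3.
  row1 ← row1 − (-2)·row0  ⇒  L[1][0]=-2, U row1=(0, -1, 4)
  row2 ← row2 − (4)·row0  ⇒  L[2][0]=4, U row2=(0, 2, -7)

L[1][0] = -2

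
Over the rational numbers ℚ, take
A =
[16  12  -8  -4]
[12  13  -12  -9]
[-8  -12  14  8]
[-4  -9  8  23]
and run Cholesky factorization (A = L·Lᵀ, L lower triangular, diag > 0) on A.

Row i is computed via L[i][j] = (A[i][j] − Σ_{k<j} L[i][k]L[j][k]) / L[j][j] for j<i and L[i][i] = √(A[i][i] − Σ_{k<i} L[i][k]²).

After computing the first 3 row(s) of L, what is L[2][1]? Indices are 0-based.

Step 1: L[0][0] = √(16) = 4.
  L[1][0] = (12) / L[0][0] = 3.
Step 2: L[1][1] = √(4) = 2.
  L[2][0] = (-8) / L[0][0] = -2.
  L[2][1] = (-6) / L[1][1] = -3.
Step 3: L[2][2] = √(1) = 1.

L[2][1] = -3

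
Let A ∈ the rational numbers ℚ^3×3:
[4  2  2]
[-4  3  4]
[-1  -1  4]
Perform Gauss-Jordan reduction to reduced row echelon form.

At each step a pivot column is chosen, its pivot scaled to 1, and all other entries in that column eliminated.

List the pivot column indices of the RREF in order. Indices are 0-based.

step 1: normalize row 0 (÷4) = (1, 1/2, 1/2)
  row 1: subtract -4×row0 = (0, 5, 6)
  row 2: subtract -1×row0 = (0, -1/2, 9/2)
step 2: normalize row 1 (÷5) = (0, 1, 6/5)
  row 0: subtract 1/2×row1 = (1, 0, -1/10)
  row 2: subtract -1/2×row1 = (0, 0, 51/10)
step 3: normalize row 2 (÷51/10) = (0, 0, 1)
  row 0: subtract -1/10×row2 = (1, 0, 0)
  row 1: subtract 6/5×row2 = (0, 1, 0)

pivot columns: 0, 1, 2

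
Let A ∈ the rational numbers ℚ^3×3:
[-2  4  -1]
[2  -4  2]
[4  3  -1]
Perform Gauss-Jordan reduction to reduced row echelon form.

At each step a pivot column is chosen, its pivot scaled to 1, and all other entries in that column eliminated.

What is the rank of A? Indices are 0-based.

rank = 3

pivot(0,0)=-2: scale R0 → (1, -2, 1/2)
  clear (1,0): R1 −= (2)R0 → (0, 0, 1)
  clear (2,0): R2 −= (4)R0 → (0, 11, -3)
pivot(1,1): swap R1↔R2
pivot(1,1)=11: scale R1 → (0, 1, -3/11)
  clear (0,1): R0 −= (-2)R1 → (1, 0, -1/22)
pivot(2,2)=1: scale R2 → (0, 0, 1)
  clear (0,2): R0 −= (-1/22)R2 → (1, 0, 0)
  clear (1,2): R1 −= (-3/11)R2 → (0, 1, 0)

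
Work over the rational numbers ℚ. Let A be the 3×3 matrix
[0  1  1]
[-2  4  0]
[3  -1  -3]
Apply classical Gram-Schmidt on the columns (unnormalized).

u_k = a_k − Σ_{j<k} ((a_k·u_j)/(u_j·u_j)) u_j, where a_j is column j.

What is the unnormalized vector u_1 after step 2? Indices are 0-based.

u_1 = (1, 30/13, 20/13)

Step 1: u_0 = a_0 = (0, -2, 3).
Step 2: u_1 = a_1 − (-11/13)·u_0 = (1, 30/13, 20/13).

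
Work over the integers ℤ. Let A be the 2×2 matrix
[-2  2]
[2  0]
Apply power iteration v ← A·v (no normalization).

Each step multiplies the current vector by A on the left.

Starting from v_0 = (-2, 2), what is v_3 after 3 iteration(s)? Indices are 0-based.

v_0 = (-2, 2).
v_1 = A·v_0 = (8, -4).
v_2 = A·v_1 = (-24, 16).
v_3 = A·v_2 = (80, -48).

v_3 = (80, -48)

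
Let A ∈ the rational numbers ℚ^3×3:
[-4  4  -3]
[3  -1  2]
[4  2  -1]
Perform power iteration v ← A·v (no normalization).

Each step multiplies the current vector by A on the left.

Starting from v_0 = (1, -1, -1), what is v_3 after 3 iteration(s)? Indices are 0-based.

v_3 = (-63, 30, 73)

v_0 = (1, -1, -1).
v_1 = A·v_0 = (-5, 2, 3).
v_2 = A·v_1 = (19, -11, -19).
v_3 = A·v_2 = (-63, 30, 73).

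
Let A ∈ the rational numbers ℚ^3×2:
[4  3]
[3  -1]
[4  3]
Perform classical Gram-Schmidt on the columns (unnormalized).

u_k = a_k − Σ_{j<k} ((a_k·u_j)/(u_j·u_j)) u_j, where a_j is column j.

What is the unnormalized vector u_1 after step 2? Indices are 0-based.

u_1 = (39/41, -104/41, 39/41)

Step 1: u_0 = a_0 = (4, 3, 4).
Step 2: u_1 = a_1 − (21/41)·u_0 = (39/41, -104/41, 39/41).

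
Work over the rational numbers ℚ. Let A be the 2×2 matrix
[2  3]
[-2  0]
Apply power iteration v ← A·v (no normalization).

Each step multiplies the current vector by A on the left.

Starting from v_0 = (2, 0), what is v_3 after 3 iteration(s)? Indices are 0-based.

v_3 = (-32, 8)

v_0 = (2, 0).
v_1 = A·v_0 = (4, -4).
v_2 = A·v_1 = (-4, -8).
v_3 = A·v_2 = (-32, 8).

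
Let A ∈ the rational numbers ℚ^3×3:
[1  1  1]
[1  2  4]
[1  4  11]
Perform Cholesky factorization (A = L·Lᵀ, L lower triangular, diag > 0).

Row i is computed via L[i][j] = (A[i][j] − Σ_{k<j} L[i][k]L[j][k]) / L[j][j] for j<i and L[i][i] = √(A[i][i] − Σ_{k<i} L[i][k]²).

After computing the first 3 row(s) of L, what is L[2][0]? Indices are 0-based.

Step 1: L[0][0] = √(1) = 1.
  L[1][0] = (1) / L[0][0] = 1.
Step 2: L[1][1] = √(1) = 1.
  L[2][0] = (1) / L[0][0] = 1.
  L[2][1] = (3) / L[1][1] = 3.
Step 3: L[2][2] = √(1) = 1.

L[2][0] = 1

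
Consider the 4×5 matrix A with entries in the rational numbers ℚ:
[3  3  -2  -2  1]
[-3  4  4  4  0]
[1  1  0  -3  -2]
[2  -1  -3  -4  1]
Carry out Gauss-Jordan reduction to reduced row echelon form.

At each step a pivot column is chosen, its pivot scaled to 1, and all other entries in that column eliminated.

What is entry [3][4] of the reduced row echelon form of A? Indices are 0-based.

pivot(0,0)=3: scale R0 → (1, 1, -2/3, -2/3, 1/3)
  clear (1,0): R1 −= (-3)R0 → (0, 7, 2, 2, 1)
  clear (2,0): R2 −= (1)R0 → (0, 0, 2/3, -7/3, -7/3)
  clear (3,0): R3 −= (2)R0 → (0, -3, -5/3, -8/3, 1/3)
pivot(1,1)=7: scale R1 → (0, 1, 2/7, 2/7, 1/7)
  clear (0,1): R0 −= (1)R1 → (1, 0, -20/21, -20/21, 4/21)
  clear (3,1): R3 −= (-3)R1 → (0, 0, -17/21, -38/21, 16/21)
pivot(2,2)=2/3: scale R2 → (0, 0, 1, -7/2, -7/2)
  clear (0,2): R0 −= (-20/21)R2 → (1, 0, 0, -30/7, -22/7)
  clear (1,2): R1 −= (2/7)R2 → (0, 1, 0, 9/7, 8/7)
  clear (3,2): R3 −= (-17/21)R2 → (0, 0, 0, -65/14, -29/14)
pivot(3,3)=-65/14: scale R3 → (0, 0, 0, 1, 29/65)
  clear (0,3): R0 −= (-30/7)R3 → (1, 0, 0, 0, -16/13)
  clear (1,3): R1 −= (9/7)R3 → (0, 1, 0, 0, 37/65)
  clear (2,3): R2 −= (-7/2)R3 → (0, 0, 1, 0, -126/65)

M[3][4] = 29/65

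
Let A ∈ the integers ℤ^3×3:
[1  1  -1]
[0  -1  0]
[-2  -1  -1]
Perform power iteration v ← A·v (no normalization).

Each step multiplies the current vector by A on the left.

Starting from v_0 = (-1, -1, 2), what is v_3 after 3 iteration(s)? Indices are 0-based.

v_0 = (-1, -1, 2).
v_1 = A·v_0 = (-4, 1, 1).
v_2 = A·v_1 = (-4, -1, 6).
v_3 = A·v_2 = (-11, 1, 3).

v_3 = (-11, 1, 3)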